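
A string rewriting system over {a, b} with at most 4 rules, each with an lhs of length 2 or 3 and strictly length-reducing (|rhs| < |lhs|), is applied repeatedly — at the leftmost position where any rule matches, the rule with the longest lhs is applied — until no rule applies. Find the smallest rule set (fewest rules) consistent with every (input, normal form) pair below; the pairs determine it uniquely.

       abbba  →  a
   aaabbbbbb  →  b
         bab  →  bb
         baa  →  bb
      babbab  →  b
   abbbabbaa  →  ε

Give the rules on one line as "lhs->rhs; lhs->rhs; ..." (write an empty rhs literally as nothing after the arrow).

aa->b; ab->b; bbb->

  | abbba => bbba => a
  | aaabbbbbb => babbbbbb => bbbbbbb => bbbb => b
  | bab => bb
  | baa => bb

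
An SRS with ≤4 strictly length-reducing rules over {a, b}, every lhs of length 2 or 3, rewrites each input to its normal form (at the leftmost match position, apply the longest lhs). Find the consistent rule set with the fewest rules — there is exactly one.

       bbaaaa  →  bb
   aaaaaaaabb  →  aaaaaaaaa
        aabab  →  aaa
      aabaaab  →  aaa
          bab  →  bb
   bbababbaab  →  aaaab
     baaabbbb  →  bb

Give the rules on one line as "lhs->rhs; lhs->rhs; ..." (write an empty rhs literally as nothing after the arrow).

  | bbaaaa => bbaaa => bbaa => bba => bb
  | aaaaaaaabb => aaaaaaaaa
  | aabab => aabb => aaa
  | aabaaab => aabaab => aabab => aabb => aaa

abb->aa; ba->b; bbb->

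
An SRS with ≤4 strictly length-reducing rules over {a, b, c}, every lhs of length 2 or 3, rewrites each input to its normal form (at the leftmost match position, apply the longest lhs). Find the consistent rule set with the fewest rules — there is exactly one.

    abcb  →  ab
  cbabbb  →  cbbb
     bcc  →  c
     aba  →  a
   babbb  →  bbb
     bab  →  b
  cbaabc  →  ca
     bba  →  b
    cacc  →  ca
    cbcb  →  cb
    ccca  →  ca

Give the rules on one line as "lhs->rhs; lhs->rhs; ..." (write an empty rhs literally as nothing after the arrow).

  | abcb => ab
  | cbabbb => cbbb
  | bcc => c
  | aba => a

ba->; bc->; cc->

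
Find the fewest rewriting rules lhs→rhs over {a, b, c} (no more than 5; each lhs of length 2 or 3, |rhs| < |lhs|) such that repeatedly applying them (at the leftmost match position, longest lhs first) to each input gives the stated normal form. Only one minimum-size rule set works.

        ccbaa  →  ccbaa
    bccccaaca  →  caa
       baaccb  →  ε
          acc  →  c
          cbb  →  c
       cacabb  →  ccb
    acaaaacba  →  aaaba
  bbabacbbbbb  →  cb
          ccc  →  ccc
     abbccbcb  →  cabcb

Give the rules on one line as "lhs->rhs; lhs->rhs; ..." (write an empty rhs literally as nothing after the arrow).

  | ccbaa
  | bccccaaca => accaaca => caaca => caa
  | baaccb => bacb => bb => ε
  | acc => c

abb->cb; ac->; bb->; bcc->a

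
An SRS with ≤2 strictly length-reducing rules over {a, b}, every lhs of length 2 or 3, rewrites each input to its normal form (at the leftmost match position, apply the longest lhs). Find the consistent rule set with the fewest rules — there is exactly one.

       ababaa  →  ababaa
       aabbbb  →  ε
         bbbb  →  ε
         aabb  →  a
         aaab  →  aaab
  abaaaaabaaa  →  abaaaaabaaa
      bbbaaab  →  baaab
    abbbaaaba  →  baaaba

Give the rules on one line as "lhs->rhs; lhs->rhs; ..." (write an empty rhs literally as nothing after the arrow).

abb->; bb->

  | ababaa
  | aabbbb => abb => ε
  | bbbb => bb => ε
  | aabb => a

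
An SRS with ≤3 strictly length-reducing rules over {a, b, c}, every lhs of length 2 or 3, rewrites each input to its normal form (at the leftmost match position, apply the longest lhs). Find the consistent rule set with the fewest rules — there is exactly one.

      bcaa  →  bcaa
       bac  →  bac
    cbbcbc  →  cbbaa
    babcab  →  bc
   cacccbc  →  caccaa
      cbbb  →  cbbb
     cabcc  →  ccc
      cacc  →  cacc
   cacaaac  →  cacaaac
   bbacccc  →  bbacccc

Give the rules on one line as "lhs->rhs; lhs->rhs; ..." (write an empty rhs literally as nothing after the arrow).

  | bcaa
  | bac
  | cbbcbc => cbbaa
  | babcab => bcab => bc

ab->; cbc->aa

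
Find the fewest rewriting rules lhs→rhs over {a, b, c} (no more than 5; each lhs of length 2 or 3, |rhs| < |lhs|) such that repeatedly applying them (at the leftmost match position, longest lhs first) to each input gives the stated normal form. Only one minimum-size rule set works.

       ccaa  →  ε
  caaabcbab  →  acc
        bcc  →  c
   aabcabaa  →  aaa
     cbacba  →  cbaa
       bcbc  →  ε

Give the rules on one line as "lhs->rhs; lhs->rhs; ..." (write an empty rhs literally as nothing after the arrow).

  | ccaa => ca => ε
  | caaabcbab => aabcbab => accbab => accbc => acc
  | bcc => c
  | aabcabaa => accabaa => acbaa => aaa

ab->c; acb->a; bc->; ca->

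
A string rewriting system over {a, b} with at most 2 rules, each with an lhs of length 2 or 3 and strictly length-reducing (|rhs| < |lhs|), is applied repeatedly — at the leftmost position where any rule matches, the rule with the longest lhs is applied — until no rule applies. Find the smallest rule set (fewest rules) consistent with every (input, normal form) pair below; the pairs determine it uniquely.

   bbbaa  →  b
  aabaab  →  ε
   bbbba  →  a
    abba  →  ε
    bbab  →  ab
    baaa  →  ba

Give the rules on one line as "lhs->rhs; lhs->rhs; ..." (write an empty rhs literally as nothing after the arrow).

  | bbbaa => baa => b
  | aabaab => baab => bb => ε
  | bbbba => bba => a
  | abba => aa => ε

aa->; bb->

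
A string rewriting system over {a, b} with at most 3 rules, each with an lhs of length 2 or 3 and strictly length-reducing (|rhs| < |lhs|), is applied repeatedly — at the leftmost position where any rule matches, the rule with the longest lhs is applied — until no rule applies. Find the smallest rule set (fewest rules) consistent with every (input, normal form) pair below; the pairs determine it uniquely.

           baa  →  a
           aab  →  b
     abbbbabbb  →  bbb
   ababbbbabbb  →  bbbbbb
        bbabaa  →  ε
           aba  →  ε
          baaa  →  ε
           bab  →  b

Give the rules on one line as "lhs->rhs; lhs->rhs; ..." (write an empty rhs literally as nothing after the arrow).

aa->; ab->a; ba->

  | baa => a
  | aab => b
  | abbbbabbb => abbbabbb => abbabbb => ababbb => aabbb => bbb
  | ababbbbabbb => aabbbbabbb => bbbbabbb => bbbbbb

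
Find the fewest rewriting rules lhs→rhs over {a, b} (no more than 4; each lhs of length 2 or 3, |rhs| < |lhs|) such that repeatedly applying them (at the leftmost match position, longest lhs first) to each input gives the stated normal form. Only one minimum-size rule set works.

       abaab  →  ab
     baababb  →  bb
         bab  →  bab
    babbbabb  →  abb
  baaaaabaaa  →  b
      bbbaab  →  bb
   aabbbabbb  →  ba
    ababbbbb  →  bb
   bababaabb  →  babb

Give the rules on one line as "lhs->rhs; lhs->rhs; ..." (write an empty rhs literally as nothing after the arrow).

  | abaab => ab
  | baababb => ababb => bb
  | bab
  | babbbabb => baabb => abb

aa->b; aba->; baa->a; bbb->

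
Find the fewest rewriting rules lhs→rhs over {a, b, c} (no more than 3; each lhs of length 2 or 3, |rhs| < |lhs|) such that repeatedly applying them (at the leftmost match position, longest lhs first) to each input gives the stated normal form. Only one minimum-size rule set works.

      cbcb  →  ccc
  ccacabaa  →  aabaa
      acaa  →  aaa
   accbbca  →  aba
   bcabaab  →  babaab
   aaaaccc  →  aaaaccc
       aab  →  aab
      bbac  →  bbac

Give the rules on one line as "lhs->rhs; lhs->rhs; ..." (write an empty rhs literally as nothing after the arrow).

  | cbcb => ccc
  | ccacabaa => cacabaa => acabaa => aabaa
  | acaa => aaa
  | accbbca => abca => aba

bcb->cc; ca->a; ccb->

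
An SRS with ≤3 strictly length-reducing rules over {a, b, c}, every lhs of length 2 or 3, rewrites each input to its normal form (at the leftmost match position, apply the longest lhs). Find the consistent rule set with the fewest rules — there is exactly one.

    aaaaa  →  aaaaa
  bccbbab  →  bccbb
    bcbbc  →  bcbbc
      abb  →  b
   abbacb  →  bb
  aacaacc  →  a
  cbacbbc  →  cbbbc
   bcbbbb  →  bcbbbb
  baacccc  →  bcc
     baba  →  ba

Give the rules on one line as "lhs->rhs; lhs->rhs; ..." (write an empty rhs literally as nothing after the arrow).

  | aaaaa
  | bccbbab => bccbb
  | bcbbc
  | abb => b

ab->; ac->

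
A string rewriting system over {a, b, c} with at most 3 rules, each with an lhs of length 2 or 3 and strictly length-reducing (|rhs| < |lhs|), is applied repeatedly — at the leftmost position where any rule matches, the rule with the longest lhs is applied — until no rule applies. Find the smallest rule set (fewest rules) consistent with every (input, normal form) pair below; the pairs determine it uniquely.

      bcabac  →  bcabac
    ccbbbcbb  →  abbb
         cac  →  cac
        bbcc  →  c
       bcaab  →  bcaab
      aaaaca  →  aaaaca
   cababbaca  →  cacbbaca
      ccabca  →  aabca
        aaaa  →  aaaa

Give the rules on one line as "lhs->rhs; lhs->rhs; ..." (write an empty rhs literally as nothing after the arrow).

bab->cb; bbc->; cc->a

  | bcabac
  | ccbbbcbb => abbbcbb => abbb
  | cac
  | bbcc => c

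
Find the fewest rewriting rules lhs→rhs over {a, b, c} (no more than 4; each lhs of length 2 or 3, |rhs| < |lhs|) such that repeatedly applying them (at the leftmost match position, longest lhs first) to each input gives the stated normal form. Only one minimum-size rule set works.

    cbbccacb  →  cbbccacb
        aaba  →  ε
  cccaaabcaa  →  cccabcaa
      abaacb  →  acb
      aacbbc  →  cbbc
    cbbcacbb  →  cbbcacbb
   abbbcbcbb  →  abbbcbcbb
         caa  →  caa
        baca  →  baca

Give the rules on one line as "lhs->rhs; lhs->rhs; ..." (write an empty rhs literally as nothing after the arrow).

  | cbbccacb
  | aaba => aba => ε
  | cccaaabcaa => cccaabcaa => cccabcaa
  | abaacb => acb

aab->ab; aac->c; aba->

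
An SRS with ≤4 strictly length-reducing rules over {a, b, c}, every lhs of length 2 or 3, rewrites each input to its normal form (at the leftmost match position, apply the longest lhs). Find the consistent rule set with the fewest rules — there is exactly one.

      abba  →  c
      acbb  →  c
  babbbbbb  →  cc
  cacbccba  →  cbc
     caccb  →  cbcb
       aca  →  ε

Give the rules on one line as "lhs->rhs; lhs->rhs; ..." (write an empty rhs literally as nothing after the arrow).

  | abba => cba => c
  | acbb => bbb => ab => c
  | babbbbbb => bbbbbb => abbbb => cbbb => cab => cc
  | cacbccba => cbbccba => caccba => cbcba => cbc

ab->c; ac->b; ba->; bb->a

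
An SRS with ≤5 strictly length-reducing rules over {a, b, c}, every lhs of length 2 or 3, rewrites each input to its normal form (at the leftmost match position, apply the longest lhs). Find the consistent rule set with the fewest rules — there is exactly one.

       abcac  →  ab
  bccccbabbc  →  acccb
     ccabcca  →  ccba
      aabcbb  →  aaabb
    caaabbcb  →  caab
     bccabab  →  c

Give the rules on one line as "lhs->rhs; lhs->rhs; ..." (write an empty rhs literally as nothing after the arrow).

aac->b; aba->; acb->c; bc->a

  | abcac => aaac => ab
  | bccccbabbc => acccbabbc => acccbaba => acccb
  | ccabcca => ccaaca => ccba
  | aabcbb => aaabb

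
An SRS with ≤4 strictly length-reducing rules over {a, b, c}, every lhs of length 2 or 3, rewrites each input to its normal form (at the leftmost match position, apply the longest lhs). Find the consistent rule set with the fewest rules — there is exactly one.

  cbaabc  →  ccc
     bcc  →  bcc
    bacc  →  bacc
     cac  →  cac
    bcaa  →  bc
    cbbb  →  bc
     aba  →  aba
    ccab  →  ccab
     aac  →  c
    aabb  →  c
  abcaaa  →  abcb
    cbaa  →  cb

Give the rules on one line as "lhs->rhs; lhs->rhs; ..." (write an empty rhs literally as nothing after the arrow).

  | cbaabc => cbbc => ccc
  | bcc
  | bacc
  | cac

aa->; aaa->b; bb->c; ccb->bc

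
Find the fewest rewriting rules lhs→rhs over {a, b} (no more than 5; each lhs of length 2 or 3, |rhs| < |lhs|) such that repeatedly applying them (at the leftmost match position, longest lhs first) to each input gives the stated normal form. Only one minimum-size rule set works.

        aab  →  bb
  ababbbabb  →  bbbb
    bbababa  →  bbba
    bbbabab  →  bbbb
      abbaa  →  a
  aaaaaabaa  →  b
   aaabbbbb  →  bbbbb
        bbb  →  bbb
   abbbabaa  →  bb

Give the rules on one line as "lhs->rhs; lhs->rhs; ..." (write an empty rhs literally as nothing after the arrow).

aa->b; ab->; aba->ab; baa->a

  | aab => bb
  | ababbbabb => abbbbabb => bbbabb => bbbb
  | bbababa => bbabba => bbba
  | bbbabab => bbbabb => bbbb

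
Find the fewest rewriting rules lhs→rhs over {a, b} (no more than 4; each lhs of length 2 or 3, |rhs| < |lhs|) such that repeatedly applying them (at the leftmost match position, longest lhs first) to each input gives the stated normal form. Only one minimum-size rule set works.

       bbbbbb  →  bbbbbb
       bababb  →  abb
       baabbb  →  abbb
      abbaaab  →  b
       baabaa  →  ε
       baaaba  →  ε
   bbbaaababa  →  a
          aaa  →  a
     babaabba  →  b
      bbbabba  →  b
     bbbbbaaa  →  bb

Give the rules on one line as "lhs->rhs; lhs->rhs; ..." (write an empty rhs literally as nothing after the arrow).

  | bbbbbb
  | bababb => baabb => abb
  | baabbb => abbb
  | abbaaab => abaab => aab => b

aa->; ba->; bab->ba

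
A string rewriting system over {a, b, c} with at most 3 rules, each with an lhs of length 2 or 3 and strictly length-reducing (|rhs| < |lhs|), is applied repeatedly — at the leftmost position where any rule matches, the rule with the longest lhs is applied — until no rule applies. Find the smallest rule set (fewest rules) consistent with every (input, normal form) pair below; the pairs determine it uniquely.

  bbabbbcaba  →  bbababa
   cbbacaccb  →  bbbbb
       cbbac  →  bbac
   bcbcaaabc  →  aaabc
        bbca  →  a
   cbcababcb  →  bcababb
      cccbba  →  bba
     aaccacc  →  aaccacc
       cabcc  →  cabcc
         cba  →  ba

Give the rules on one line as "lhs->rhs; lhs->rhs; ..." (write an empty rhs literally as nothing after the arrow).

  | bbabbbcaba => bbababa
  | cbbacaccb => bbacaccb => bbacacb => bbacbb => bbbbb
  | cbbac => bbac
  | bcbcaaabc => bbcaaabc => aaabc

acb->bb; bbc->; cb->b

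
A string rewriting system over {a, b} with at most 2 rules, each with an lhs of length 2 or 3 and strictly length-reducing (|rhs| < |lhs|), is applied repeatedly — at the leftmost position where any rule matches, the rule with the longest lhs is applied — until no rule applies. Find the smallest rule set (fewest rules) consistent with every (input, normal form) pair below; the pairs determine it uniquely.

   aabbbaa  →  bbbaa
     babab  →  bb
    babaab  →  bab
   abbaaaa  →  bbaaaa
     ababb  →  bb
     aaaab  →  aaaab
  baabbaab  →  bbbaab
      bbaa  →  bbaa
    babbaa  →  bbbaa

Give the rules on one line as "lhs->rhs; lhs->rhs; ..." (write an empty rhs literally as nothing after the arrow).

  | aabbbaa => abbbaa => bbbaa
  | babab => bb
  | babaab => bab
  | abbaaaa => bbaaaa

aba->; abb->bb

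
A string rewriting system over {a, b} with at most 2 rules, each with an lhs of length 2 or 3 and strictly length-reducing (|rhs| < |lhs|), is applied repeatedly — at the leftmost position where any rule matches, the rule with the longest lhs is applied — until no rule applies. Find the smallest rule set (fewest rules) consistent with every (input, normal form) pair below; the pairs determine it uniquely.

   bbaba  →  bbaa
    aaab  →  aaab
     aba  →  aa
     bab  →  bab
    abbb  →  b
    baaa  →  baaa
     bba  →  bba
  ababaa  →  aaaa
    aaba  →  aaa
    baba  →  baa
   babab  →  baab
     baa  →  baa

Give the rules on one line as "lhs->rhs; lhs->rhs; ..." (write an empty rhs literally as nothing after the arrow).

aba->aa; abb->

  | bbaba => bbaa
  | aaab
  | aba => aa
  | bab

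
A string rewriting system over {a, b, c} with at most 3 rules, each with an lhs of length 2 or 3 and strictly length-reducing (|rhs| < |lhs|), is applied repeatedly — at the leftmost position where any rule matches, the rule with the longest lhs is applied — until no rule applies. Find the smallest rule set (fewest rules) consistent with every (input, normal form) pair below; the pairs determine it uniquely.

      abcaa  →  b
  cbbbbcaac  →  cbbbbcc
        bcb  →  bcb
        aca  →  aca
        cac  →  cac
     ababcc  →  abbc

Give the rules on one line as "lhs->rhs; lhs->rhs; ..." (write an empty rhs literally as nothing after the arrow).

aa->; abc->b

  | abcaa => baa => b
  | cbbbbcaac => cbbbbcc
  | bcb
  | aca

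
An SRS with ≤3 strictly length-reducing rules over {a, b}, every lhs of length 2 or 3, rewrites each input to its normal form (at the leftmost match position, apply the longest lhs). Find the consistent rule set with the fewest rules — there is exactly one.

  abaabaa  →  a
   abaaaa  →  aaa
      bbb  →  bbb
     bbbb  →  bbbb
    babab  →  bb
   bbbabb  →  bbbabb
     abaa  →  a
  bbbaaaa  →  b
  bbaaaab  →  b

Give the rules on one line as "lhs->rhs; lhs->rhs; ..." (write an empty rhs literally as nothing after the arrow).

aba->; baa->

  | abaabaa => abaa => a
  | abaaaa => aaa
  | bbb
  | bbbb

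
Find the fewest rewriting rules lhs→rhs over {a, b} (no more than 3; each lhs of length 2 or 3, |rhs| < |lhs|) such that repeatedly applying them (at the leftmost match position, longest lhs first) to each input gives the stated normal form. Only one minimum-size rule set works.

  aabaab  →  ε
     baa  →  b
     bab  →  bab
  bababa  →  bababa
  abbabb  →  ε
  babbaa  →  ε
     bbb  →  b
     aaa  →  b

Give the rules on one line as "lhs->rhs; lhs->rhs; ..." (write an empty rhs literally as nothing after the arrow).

  | aabaab => baab => bb => ε
  | baa => b
  | bab
  | bababa

aa->; aaa->b; bb->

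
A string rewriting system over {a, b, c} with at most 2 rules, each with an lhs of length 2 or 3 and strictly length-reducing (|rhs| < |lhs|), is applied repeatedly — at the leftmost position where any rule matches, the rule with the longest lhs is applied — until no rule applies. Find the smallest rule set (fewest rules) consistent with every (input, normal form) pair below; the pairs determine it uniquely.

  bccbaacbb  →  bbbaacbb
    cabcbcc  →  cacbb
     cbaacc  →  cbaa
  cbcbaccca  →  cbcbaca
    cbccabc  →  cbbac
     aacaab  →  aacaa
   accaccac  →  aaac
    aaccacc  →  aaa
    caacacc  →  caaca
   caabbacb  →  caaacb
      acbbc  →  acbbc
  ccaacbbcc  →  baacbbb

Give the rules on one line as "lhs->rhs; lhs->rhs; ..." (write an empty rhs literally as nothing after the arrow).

  | bccbaacbb => bbbaacbb
  | cabcbcc => cacbcc => cacbb
  | cbaacc => cbaab => cbaa
  | cbcbaccca => cbcbabca => cbcbaca

ab->a; cc->b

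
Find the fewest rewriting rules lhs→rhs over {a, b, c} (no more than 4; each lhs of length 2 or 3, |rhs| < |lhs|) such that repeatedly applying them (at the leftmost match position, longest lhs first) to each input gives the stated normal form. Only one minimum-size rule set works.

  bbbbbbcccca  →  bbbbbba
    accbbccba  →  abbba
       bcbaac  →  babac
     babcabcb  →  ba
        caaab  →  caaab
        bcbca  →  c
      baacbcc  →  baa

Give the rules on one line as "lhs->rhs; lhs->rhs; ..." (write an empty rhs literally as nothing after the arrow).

bca->c; cb->; cba->ab; cc->

  | bbbbbbcccca => bbbbbbcca => bbbbbba
  | accbbccba => abbccba => abbba
  | bcbaac => babac
  | babcabcb => bacbcb => bacb => ba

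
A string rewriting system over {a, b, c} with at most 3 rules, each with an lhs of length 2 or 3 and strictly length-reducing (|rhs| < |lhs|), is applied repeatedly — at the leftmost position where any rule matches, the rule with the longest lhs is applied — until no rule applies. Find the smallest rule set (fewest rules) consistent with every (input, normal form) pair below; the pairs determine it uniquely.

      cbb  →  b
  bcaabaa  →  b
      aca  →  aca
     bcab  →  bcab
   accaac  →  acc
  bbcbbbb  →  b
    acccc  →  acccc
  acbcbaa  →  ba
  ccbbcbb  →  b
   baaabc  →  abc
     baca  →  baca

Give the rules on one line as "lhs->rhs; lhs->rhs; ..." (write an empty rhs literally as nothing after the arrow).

  | cbb => b
  | bcaabaa => bcbbaa => bbaa => aa => b
  | aca
  | bcab

aa->b; bb->; cb->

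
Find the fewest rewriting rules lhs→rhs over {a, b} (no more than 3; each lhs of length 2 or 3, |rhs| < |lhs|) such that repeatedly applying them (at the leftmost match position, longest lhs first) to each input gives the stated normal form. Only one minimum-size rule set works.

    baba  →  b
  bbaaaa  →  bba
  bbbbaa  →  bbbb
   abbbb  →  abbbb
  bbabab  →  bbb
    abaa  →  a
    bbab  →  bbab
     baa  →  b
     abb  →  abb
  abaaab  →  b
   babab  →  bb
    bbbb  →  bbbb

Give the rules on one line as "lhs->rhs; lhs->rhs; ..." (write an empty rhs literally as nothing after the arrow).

  | baba => b
  | bbaaaa => bba
  | bbbbaa => bbbb
  | abbbb

aa->; aaa->; aba->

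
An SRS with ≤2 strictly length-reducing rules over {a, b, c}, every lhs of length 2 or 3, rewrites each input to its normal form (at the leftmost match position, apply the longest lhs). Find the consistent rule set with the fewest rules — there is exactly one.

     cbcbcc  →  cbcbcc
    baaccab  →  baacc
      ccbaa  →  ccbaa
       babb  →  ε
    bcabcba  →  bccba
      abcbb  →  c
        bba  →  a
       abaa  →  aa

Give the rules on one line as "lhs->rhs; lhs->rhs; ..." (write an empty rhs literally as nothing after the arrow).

  | cbcbcc
  | baaccab => baacc
  | ccbaa
  | babb => bb => ε

ab->; bb->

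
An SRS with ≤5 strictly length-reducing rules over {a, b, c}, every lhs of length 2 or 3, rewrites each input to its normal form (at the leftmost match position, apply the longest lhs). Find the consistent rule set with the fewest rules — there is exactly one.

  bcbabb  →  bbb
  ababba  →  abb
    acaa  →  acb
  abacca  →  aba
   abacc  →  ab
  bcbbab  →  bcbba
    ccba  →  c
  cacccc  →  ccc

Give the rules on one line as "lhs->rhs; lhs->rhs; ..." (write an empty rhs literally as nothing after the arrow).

  | bcbabb => bbb
  | ababba => ababa => abaa => abb
  | acaa => acb
  | abacca => aba

aa->b; acc->; bab->ba; cba->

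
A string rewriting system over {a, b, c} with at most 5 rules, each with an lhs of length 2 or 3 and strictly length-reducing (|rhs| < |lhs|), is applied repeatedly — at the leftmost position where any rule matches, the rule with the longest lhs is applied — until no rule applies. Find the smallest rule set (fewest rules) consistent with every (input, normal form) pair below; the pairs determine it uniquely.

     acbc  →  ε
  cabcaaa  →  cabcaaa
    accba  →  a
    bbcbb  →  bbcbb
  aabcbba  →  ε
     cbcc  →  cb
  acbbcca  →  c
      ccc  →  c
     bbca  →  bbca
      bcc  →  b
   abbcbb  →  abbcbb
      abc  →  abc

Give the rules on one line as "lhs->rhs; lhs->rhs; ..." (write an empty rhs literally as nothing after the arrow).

aab->ca; acb->c; ba->; cc->

  | acbc => cc => ε
  | cabcaaa
  | accba => aba => a
  | bbcbb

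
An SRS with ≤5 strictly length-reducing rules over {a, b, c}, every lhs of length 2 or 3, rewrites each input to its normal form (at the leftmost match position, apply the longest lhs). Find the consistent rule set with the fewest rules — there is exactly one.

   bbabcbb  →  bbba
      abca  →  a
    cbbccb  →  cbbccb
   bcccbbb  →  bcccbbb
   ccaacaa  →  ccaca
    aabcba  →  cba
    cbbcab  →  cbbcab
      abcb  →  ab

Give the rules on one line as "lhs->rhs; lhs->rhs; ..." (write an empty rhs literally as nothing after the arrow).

aa->a; aab->; abb->ba; abc->a

  | bbabcbb => bbabb => bbba
  | abca => aa => a
  | cbbccb
  | bcccbbb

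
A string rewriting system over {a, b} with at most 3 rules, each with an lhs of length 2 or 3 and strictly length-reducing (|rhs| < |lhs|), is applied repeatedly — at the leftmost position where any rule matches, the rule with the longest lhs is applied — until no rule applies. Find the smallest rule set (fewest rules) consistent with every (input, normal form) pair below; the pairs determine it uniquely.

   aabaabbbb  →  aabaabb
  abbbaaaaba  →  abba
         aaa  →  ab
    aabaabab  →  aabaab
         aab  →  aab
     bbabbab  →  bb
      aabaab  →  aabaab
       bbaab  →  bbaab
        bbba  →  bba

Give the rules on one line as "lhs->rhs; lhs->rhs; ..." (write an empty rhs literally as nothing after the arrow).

aaa->ab; bab->b; bbb->bb

  | aabaabbbb => aabaabbb => aabaabb
  | abbbaaaaba => abbaaaaba => abbababa => abbaba => abba
  | aaa => ab
  | aabaabab => aabaab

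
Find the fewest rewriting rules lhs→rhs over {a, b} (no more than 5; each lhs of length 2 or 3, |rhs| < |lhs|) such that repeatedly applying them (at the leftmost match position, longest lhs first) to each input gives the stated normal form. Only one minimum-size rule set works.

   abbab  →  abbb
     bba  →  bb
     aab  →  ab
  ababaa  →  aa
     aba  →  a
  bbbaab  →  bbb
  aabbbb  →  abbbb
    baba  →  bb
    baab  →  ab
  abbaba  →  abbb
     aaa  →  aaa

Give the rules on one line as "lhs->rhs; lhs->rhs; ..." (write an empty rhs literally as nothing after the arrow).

aab->ab; aba->a; ba->b; baa->a

  | abbab => abbb
  | bba => bb
  | aab => ab
  | ababaa => abaa => aa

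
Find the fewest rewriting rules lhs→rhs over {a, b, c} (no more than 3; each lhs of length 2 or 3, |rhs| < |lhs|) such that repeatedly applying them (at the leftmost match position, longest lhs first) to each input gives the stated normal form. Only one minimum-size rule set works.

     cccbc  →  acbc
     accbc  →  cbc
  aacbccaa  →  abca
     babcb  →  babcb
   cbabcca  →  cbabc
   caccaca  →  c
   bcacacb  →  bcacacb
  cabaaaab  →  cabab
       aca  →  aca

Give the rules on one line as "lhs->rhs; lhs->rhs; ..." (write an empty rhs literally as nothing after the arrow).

  | cccbc => acbc
  | accbc => aabc => cbc
  | aacbccaa => ccbccaa => abccaa => abaaa => abca
  | babcb

aa->c; cc->a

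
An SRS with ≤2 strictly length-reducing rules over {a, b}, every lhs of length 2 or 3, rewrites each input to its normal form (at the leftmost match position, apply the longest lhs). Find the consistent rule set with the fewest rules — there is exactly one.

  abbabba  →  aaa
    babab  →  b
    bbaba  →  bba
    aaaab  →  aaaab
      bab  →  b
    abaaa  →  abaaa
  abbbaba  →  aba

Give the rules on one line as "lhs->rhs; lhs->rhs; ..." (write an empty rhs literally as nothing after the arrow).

abb->a; bab->b

  | abbabba => aabba => aaa
  | babab => bab => b
  | bbaba => bba
  | aaaab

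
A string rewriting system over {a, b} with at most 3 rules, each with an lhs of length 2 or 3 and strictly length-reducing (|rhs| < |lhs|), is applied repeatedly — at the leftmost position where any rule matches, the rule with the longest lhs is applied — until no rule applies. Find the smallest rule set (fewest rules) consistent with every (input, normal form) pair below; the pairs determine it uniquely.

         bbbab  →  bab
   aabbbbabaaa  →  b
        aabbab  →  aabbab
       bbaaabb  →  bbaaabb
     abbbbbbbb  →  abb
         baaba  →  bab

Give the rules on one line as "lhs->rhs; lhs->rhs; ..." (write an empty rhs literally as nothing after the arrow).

  | bbbab => bab
  | aabbbbabaaa => aabbabaaa => aabbbaa => aabaa => aba => b
  | aabbab
  | bbaaabb

aba->b; bbb->b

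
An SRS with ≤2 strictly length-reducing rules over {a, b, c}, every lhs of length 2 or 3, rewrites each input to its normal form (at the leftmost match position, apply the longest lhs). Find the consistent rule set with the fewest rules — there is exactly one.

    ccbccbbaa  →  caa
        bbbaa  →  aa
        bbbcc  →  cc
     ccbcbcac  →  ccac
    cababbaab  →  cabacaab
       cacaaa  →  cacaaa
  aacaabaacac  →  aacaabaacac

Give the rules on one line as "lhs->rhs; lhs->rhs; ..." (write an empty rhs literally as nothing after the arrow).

  | ccbccbbaa => cccbbaa => ccbaa => caa
  | bbbaa => cbaa => aa
  | bbbcc => cbcc => cc
  | ccbcbcac => ccbcac => ccac

bb->c; cb->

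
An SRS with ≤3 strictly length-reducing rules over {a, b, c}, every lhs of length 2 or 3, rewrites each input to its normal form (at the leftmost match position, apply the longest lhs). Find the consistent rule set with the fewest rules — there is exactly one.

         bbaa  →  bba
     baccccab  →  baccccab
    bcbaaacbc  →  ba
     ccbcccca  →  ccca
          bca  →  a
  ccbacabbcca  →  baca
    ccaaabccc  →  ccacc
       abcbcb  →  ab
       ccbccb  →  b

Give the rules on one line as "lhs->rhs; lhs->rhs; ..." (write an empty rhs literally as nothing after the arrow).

aa->a; bc->; cb->b

  | bbaa => bba
  | baccccab
  | bcbaaacbc => baaacbc => baacbc => bacbc => babc => ba
  | ccbcccca => cbcccca => bcccca => ccca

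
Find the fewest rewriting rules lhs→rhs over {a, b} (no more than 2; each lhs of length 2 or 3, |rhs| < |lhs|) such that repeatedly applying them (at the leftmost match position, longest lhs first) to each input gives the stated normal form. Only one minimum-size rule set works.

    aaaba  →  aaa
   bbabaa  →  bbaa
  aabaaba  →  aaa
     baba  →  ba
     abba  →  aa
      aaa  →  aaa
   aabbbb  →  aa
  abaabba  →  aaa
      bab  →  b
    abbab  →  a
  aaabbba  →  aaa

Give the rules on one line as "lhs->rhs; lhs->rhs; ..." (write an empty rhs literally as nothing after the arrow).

  | aaaba => aaa
  | bbabaa => bbaa
  | aabaaba => aaaba => aaa
  | baba => ba

ab->; abb->a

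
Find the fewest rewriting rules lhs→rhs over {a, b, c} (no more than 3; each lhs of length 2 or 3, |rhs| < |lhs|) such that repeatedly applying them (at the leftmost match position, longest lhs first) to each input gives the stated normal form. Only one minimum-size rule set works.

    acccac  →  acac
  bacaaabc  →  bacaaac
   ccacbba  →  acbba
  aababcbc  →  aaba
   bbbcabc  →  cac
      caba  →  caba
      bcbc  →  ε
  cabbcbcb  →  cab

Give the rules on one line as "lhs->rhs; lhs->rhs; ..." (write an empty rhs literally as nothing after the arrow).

  | acccac => acac
  | bacaaabc => bacaaac
  | ccacbba => acbba
  | aababcbc => aabacbc => aabacc => aaba

bc->c; cc->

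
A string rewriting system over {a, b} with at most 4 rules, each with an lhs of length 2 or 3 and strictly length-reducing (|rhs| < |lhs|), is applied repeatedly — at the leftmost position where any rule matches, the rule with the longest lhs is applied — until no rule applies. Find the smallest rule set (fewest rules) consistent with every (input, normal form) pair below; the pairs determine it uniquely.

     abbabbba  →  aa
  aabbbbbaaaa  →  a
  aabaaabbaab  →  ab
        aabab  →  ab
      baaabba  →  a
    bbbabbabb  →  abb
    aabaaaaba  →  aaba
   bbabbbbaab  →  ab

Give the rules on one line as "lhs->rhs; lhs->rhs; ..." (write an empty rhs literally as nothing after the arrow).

aaa->ba; baa->a; bab->ab; bba->aa

  | abbabbba => aaabbba => babbba => abbba => abaa => aa
  | aabbbbbaaaa => aabbbaaaaa => aabaaaaaa => aaaaaaa => baaaaa => aaaa => baa => a
  | aabaaabbaab => aaaabbaab => baabbaab => abbaab => aaaab => baab => ab
  | aabab => aaab => bab => ab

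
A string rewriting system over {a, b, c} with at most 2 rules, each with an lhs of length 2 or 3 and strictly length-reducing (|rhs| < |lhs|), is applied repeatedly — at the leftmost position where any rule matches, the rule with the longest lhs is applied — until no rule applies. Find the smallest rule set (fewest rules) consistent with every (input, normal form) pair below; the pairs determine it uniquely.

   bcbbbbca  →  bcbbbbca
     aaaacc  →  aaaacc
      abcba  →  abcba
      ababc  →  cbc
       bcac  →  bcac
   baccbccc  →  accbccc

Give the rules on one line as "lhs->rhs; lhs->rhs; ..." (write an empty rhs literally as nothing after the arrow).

aba->c; bac->ac

  | bcbbbbca
  | aaaacc
  | abcba
  | ababc => cbc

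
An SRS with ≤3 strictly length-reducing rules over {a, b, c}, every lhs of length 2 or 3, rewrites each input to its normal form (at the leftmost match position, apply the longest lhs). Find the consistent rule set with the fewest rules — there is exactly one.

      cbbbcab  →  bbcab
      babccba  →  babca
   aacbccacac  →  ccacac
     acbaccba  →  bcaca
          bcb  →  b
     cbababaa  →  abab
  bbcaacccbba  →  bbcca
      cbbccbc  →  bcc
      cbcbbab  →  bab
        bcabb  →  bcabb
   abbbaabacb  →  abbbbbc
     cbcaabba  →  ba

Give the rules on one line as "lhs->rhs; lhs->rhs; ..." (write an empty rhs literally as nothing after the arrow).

  | cbbbcab => bbcab
  | babccba => babca
  | aacbccacac => cbccacac => ccacac
  | acbaccba => bcaccba => bcaca

aa->; acb->bc; cb->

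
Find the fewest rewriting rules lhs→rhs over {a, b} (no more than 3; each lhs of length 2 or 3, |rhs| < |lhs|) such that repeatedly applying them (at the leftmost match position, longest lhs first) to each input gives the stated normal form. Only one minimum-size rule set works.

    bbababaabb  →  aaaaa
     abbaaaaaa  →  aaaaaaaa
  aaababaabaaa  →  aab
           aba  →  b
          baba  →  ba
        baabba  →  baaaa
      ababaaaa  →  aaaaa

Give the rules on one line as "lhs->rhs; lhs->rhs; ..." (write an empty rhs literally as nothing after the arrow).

  | bbababaabb => aababaabb => abbaabb => aaaabb => aaaaa
  | abbaaaaaa => aaaaaaaa
  | aaababaabaaa => aabbaabaaa => aaaaabaaa => aaaabaa => aaaba => aab
  | aba => b

aba->b; bab->b; bb->a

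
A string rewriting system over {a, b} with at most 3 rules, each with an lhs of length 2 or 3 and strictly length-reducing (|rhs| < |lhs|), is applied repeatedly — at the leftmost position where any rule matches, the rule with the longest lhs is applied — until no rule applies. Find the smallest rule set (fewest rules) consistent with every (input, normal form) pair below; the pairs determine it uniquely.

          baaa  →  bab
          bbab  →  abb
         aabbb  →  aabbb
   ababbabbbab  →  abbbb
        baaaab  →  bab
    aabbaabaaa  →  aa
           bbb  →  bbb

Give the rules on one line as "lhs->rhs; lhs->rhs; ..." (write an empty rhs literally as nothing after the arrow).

  | baaa => bab
  | bbab => abb
  | aabbb
  | ababbabbbab => abbabbbab => aabbbbab => aabbabb => aaabbb => abbbb

aaa->ab; aba->a; bba->ab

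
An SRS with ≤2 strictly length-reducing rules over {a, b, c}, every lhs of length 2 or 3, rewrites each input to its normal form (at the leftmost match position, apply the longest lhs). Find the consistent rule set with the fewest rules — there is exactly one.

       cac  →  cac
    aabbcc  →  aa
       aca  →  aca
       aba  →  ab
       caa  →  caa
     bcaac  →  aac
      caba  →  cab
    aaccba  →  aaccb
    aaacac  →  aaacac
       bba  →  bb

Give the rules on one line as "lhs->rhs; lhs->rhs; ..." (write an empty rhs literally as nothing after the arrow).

  | cac
  | aabbcc => aabc => aa
  | aca
  | aba => ab

ba->b; bc->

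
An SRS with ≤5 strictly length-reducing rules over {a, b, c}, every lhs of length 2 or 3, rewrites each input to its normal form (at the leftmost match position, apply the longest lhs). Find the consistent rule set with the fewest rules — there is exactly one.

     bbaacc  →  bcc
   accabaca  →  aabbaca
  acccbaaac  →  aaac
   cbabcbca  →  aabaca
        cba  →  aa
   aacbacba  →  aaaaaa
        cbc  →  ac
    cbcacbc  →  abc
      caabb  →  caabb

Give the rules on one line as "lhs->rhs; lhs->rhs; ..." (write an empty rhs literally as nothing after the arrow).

  | bbaacc => bcc
  | accabaca => aabbaca
  | acccbaaac => accaaaac => aabaaac => aaac
  | cbabcbca => aabcbca => aabaca

baa->; cac->; cb->a; cca->ab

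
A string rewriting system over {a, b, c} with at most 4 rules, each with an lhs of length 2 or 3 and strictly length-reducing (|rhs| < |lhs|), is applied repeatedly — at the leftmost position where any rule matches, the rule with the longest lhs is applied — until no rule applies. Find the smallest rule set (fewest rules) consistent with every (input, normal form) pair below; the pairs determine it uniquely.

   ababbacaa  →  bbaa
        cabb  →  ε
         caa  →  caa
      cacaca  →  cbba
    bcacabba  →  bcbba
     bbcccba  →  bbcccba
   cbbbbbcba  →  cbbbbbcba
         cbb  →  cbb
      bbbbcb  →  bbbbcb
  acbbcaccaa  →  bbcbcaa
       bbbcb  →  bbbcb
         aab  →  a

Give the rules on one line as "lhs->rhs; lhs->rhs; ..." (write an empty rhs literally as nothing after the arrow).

ab->; ac->b; acb->b; cab->a

  | ababbacaa => abbacaa => bacaa => bbaa
  | cabb => ab => ε
  | caa
  | cacaca => cbaca => cbba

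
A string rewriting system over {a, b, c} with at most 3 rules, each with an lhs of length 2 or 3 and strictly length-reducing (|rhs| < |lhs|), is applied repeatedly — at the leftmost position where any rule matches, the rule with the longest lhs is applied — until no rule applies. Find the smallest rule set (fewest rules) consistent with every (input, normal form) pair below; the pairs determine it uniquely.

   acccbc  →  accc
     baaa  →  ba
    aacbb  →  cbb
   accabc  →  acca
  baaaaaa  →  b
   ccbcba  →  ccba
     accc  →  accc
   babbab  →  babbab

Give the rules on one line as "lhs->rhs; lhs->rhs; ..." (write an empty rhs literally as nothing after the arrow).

  | acccbc => accc
  | baaa => ba
  | aacbb => cbb
  | accabc => acca

aa->; bc->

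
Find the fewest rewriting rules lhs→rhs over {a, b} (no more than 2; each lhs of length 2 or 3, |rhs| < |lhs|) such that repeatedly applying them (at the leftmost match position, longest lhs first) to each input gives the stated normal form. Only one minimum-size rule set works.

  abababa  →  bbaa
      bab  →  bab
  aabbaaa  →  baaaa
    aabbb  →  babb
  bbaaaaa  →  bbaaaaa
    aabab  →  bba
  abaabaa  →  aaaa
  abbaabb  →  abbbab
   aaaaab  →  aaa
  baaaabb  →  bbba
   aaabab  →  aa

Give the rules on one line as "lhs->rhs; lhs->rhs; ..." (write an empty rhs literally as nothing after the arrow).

aab->ba; aba->aa

  | abababa => aababa => baaba => bbaa
  | bab
  | aabbaaa => babaaa => baaaa
  | aabbb => babb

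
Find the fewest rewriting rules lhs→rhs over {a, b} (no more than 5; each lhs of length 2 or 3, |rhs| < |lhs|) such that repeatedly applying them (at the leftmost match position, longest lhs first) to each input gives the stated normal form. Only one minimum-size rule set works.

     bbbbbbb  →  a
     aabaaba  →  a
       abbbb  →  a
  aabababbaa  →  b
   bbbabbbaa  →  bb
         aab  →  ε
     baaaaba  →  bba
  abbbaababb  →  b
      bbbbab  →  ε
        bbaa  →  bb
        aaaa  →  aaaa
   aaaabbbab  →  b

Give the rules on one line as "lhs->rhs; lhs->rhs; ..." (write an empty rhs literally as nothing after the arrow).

  | bbbbbbb => abbbb => bbb => a
  | aabaaba => aaba => a
  | abbbb => bbb => a
  | aabababbaa => ababbaa => abbaa => baa => b

aab->; ab->; baa->b; bbb->a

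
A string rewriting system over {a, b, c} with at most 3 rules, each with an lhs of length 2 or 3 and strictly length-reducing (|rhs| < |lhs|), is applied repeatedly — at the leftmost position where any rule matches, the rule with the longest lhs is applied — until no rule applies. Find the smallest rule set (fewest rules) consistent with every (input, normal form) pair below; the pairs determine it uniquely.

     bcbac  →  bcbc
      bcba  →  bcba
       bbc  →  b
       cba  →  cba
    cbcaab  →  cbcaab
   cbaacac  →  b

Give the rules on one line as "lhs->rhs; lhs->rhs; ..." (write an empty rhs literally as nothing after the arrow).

ac->c; bb->c; cc->b

  | bcbac => bcbc
  | bcba
  | bbc => cc => b
  | cba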